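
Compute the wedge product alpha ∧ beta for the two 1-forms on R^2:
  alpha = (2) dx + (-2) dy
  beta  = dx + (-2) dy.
alpha ∧ beta = (-2) dx ∧ dy

Distribute the wedge, using dx_i ∧ dx_j = -dx_j ∧ dx_i and dx_i ∧ dx_i = 0. For each pair (i, j) with i < j, the coefficient of dx_i ∧ dx_j in alpha ∧ beta is (alpha_i * beta_j - alpha_j * beta_i). Collecting: alpha ∧ beta = (-2) dx ∧ dy.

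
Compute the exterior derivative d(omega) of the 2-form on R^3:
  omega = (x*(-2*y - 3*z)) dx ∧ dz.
d(omega) = (2*x) dx ∧ dy ∧ dz

For a 2-form omega = sum_{i<j} g_{ij} dx_i ∧ dx_j, the exterior derivative is
  d(omega) = sum_{i<j} d(g_{ij}) ∧ dx_i ∧ dx_j = sum_{i<j, k} (∂g_{ij}/∂x_k) dx_k ∧ dx_i ∧ dx_j.
Expand each term, using dx_k ∧ dx_i ∧ dx_j = sgn(permutation) dx_{(a)} ∧ dx_{(b)} ∧ dx_{(c)} with (a < b < c) sorted:
  d(x*(-2*y - 3*z)) includes (∂/∂y)(x*(-2*y - 3*z)) dy = (-2*x) dy, which multiplied by dx ∧ dz gives (2*x) dx ∧ dy ∧ dz
Collecting like 3-forms: d(omega) = (2*x) dx ∧ dy ∧ dz.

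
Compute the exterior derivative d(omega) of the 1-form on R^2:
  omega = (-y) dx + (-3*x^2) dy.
d(omega) = (1 - 6*x) dx ∧ dy

For a 1-form omega = sum_i f_i dx_i, the exterior derivative is
  d(omega) = sum_{i < j} (∂f_j/∂x_i - ∂f_i/∂x_j) dx_i ∧ dx_j.
  coefficient of dx ∧ dy: ∂f_2/∂x - ∂f_1/∂y = ∂(-3*x^2)/∂x - ∂(-y)/∂y = 1 - 6*x
Assembling: d(omega) = (1 - 6*x) dx ∧ dy.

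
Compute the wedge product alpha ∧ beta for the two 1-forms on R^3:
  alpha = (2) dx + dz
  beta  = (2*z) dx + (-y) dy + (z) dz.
alpha ∧ beta = (-2*y) dx ∧ dy + (y) dy ∧ dz

Distribute the wedge, using dx_i ∧ dx_j = -dx_j ∧ dx_i and dx_i ∧ dx_i = 0. For each pair (i, j) with i < j, the coefficient of dx_i ∧ dx_j in alpha ∧ beta is (alpha_i * beta_j - alpha_j * beta_i). Collecting: alpha ∧ beta = (-2*y) dx ∧ dy + (y) dy ∧ dz.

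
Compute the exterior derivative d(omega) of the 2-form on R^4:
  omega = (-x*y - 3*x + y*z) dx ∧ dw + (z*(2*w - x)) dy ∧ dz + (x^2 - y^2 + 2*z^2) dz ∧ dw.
d(omega) = (x - z) dx ∧ dy ∧ dw + (2*x - y) dx ∧ dz ∧ dw + (-z) dx ∧ dy ∧ dz + (-2*y + 2*z) dy ∧ dz ∧ dw

For a 2-form omega = sum_{i<j} g_{ij} dx_i ∧ dx_j, the exterior derivative is
  d(omega) = sum_{i<j} d(g_{ij}) ∧ dx_i ∧ dx_j = sum_{i<j, k} (∂g_{ij}/∂x_k) dx_k ∧ dx_i ∧ dx_j.
Expand each term, using dx_k ∧ dx_i ∧ dx_j = sgn(permutation) dx_{(a)} ∧ dx_{(b)} ∧ dx_{(c)} with (a < b < c) sorted:
  d(-x*y - 3*x + y*z) includes (∂/∂y)(-x*y - 3*x + y*z) dy = (-x + z) dy, which multiplied by dx ∧ dw gives (x - z) dx ∧ dy ∧ dw
  d(-x*y - 3*x + y*z) includes (∂/∂z)(-x*y - 3*x + y*z) dz = (y) dz, which multiplied by dx ∧ dw gives (-y) dx ∧ dz ∧ dw
  d(z*(2*w - x)) includes (∂/∂x)(z*(2*w - x)) dx = (-z) dx, which multiplied by dy ∧ dz gives (-z) dx ∧ dy ∧ dz
  d(z*(2*w - x)) includes (∂/∂w)(z*(2*w - x)) dw = (2*z) dw, which multiplied by dy ∧ dz gives (2*z) dy ∧ dz ∧ dw
  d(x^2 - y^2 + 2*z^2) includes (∂/∂x)(x^2 - y^2 + 2*z^2) dx = (2*x) dx, which multiplied by dz ∧ dw gives (2*x) dx ∧ dz ∧ dw
  d(x^2 - y^2 + 2*z^2) includes (∂/∂y)(x^2 - y^2 + 2*z^2) dy = (-2*y) dy, which multiplied by dz ∧ dw gives (-2*y) dy ∧ dz ∧ dw
Collecting like 3-forms: d(omega) = (x - z) dx ∧ dy ∧ dw + (2*x - y) dx ∧ dz ∧ dw + (-z) dx ∧ dy ∧ dz + (-2*y + 2*z) dy ∧ dz ∧ dw.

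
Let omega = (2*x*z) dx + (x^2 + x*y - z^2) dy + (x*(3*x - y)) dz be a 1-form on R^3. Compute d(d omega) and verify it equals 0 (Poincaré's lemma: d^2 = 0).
d(d omega) = 0

Step 1: d omega = sum_{i<j} (∂f_j/∂x_i - ∂f_i/∂x_j) dx_i ∧ dx_j:
  coeff of dx ∧ dy: 2*x + y
  coeff of dx ∧ dz: 4*x - y
  coeff of dy ∧ dz: -x + 2*z
Step 2: Apply d again to each 2-form coefficient. The only possible 3-form in R^3 is dx ∧ dy ∧ dz, with coefficient
  ∂(coeff of dy∧dz)/∂x - ∂(coeff of dx∧dz)/∂y + ∂(coeff of dx∧dy)/∂z
  = ∂/∂x (-x + 2*z) - ∂/∂y (4*x - y) + ∂/∂z (2*x + y).
Each of these terms simplifies to sums of mixed partials that cancel in pairs. The result is 0 (by equality of mixed partials for smooth functions — Schwarz / Clairaut).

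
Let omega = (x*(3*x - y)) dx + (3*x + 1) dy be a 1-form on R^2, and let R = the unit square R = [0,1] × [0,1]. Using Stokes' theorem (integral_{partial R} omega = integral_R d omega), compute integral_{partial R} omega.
integral_(partial R) omega = 7/2

Stokes: integral_partial_R omega = integral_R d omega with d omega = (∂Q/∂x - ∂P/∂y) dx ∧ dy.
  ∂Q/∂x = 3
  ∂P/∂y = -x
  integrand = ∂Q/∂x - ∂P/∂y = x + 3.
Integrating over R: integral_0^1 integral_0^1 (x + 3) dx dy = 7/2.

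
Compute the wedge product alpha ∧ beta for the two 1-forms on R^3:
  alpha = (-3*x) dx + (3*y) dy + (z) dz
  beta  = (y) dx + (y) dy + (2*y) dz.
alpha ∧ beta = (-3*y*(x + y)) dx ∧ dy + (-y*(6*x + z)) dx ∧ dz + (y*(6*y - z)) dy ∧ dz

Distribute the wedge, using dx_i ∧ dx_j = -dx_j ∧ dx_i and dx_i ∧ dx_i = 0. For each pair (i, j) with i < j, the coefficient of dx_i ∧ dx_j in alpha ∧ beta is (alpha_i * beta_j - alpha_j * beta_i). Collecting: alpha ∧ beta = (-3*y*(x + y)) dx ∧ dy + (-y*(6*x + z)) dx ∧ dz + (y*(6*y - z)) dy ∧ dz.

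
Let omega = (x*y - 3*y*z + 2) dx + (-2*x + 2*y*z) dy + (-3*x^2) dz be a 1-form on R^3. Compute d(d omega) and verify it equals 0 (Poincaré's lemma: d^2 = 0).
d(d omega) = 0

Step 1: d omega = sum_{i<j} (∂f_j/∂x_i - ∂f_i/∂x_j) dx_i ∧ dx_j:
  coeff of dx ∧ dy: -x + 3*z - 2
  coeff of dx ∧ dz: -6*x + 3*y
  coeff of dy ∧ dz: -2*y
Step 2: Apply d again to each 2-form coefficient. The only possible 3-form in R^3 is dx ∧ dy ∧ dz, with coefficient
  ∂(coeff of dy∧dz)/∂x - ∂(coeff of dx∧dz)/∂y + ∂(coeff of dx∧dy)/∂z
  = ∂/∂x (-2*y) - ∂/∂y (-6*x + 3*y) + ∂/∂z (-x + 3*z - 2).
Each of these terms simplifies to sums of mixed partials that cancel in pairs. The result is 0 (by equality of mixed partials for smooth functions — Schwarz / Clairaut).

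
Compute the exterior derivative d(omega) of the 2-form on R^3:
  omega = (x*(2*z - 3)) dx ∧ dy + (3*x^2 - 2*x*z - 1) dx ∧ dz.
d(omega) = (2*x) dx ∧ dy ∧ dz

For a 2-form omega = sum_{i<j} g_{ij} dx_i ∧ dx_j, the exterior derivative is
  d(omega) = sum_{i<j} d(g_{ij}) ∧ dx_i ∧ dx_j = sum_{i<j, k} (∂g_{ij}/∂x_k) dx_k ∧ dx_i ∧ dx_j.
Expand each term, using dx_k ∧ dx_i ∧ dx_j = sgn(permutation) dx_{(a)} ∧ dx_{(b)} ∧ dx_{(c)} with (a < b < c) sorted:
  d(x*(2*z - 3)) includes (∂/∂z)(x*(2*z - 3)) dz = (2*x) dz, which multiplied by dx ∧ dy gives (2*x) dx ∧ dy ∧ dz
Collecting like 3-forms: d(omega) = (2*x) dx ∧ dy ∧ dz.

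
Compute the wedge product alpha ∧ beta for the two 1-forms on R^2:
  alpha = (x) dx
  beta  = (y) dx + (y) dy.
alpha ∧ beta = (x*y) dx ∧ dy

Distribute the wedge, using dx_i ∧ dx_j = -dx_j ∧ dx_i and dx_i ∧ dx_i = 0. For each pair (i, j) with i < j, the coefficient of dx_i ∧ dx_j in alpha ∧ beta is (alpha_i * beta_j - alpha_j * beta_i). Collecting: alpha ∧ beta = (x*y) dx ∧ dy.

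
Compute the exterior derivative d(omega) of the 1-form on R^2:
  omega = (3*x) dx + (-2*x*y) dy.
d(omega) = (-2*y) dx ∧ dy

For a 1-form omega = sum_i f_i dx_i, the exterior derivative is
  d(omega) = sum_{i < j} (∂f_j/∂x_i - ∂f_i/∂x_j) dx_i ∧ dx_j.
  coefficient of dx ∧ dy: ∂f_2/∂x - ∂f_1/∂y = ∂(-2*x*y)/∂x - ∂(3*x)/∂y = -2*y
Assembling: d(omega) = (-2*y) dx ∧ dy.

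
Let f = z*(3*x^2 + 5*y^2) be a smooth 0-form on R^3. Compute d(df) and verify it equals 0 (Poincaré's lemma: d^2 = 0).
d(df) = 0

Step 1: df = sum_i (∂f/∂x_i) dx_i = (6*x*z) dx + (10*y*z) dy + (3*x^2 + 5*y^2) dz.
Step 2: Apply d again. Using the 1-form formula, the coefficient of dx ∧ dy in d(df) is ∂^2 f/∂x ∂y - ∂^2 f/∂y ∂x = (0) - (0) = 0 (equality of mixed partials for smooth f).
Similarly for dx ∧ dz and dy ∧ dz — all coefficients vanish. So d(df) = 0.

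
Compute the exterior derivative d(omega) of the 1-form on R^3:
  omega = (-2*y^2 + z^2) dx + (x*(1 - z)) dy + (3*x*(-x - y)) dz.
d(omega) = (4*y - z + 1) dx ∧ dy + (-6*x - 3*y - 2*z) dx ∧ dz + (-2*x) dy ∧ dz

For a 1-form omega = sum_i f_i dx_i, the exterior derivative is
  d(omega) = sum_{i < j} (∂f_j/∂x_i - ∂f_i/∂x_j) dx_i ∧ dx_j.
  coefficient of dx ∧ dy: ∂f_2/∂x - ∂f_1/∂y = ∂(x*(1 - z))/∂x - ∂(-2*y^2 + z^2)/∂y = 4*y - z + 1
  coefficient of dx ∧ dz: ∂f_3/∂x - ∂f_1/∂z = ∂(3*x*(-x - y))/∂x - ∂(-2*y^2 + z^2)/∂z = -6*x - 3*y - 2*z
  coefficient of dy ∧ dz: ∂f_3/∂y - ∂f_2/∂z = ∂(3*x*(-x - y))/∂y - ∂(x*(1 - z))/∂z = -2*x
Assembling: d(omega) = (4*y - z + 1) dx ∧ dy + (-6*x - 3*y - 2*z) dx ∧ dz + (-2*x) dy ∧ dz.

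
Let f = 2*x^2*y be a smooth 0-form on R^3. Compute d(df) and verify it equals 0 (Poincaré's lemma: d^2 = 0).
d(df) = 0

Step 1: df = sum_i (∂f/∂x_i) dx_i = (4*x*y) dx + (2*x^2) dy + (0) dz.
Step 2: Apply d again. Using the 1-form formula, the coefficient of dx ∧ dy in d(df) is ∂^2 f/∂x ∂y - ∂^2 f/∂y ∂x = (4*x) - (4*x) = 0 (equality of mixed partials for smooth f).
Similarly for dx ∧ dz and dy ∧ dz — all coefficients vanish. So d(df) = 0.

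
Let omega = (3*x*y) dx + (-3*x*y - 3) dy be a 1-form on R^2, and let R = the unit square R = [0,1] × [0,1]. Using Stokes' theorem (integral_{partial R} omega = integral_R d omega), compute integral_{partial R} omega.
integral_(partial R) omega = -3

Stokes: integral_partial_R omega = integral_R d omega with d omega = (∂Q/∂x - ∂P/∂y) dx ∧ dy.
  ∂Q/∂x = -3*y
  ∂P/∂y = 3*x
  integrand = ∂Q/∂x - ∂P/∂y = -3*x - 3*y.
Integrating over R: integral_0^1 integral_0^1 (-3*x - 3*y) dx dy = -3.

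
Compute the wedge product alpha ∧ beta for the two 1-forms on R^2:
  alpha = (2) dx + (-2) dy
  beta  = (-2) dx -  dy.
alpha ∧ beta = (-6) dx ∧ dy

Distribute the wedge, using dx_i ∧ dx_j = -dx_j ∧ dx_i and dx_i ∧ dx_i = 0. For each pair (i, j) with i < j, the coefficient of dx_i ∧ dx_j in alpha ∧ beta is (alpha_i * beta_j - alpha_j * beta_i). Collecting: alpha ∧ beta = (-6) dx ∧ dy.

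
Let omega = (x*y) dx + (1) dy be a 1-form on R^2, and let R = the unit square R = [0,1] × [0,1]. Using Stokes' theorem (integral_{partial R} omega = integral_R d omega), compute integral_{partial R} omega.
integral_(partial R) omega = -1/2

Stokes: integral_partial_R omega = integral_R d omega with d omega = (∂Q/∂x - ∂P/∂y) dx ∧ dy.
  ∂Q/∂x = 0
  ∂P/∂y = x
  integrand = ∂Q/∂x - ∂P/∂y = -x.
Integrating over R: integral_0^1 integral_0^1 (-x) dx dy = -1/2.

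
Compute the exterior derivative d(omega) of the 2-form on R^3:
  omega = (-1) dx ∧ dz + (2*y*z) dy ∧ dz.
d(omega) = 0

For a 2-form omega = sum_{i<j} g_{ij} dx_i ∧ dx_j, the exterior derivative is
  d(omega) = sum_{i<j} d(g_{ij}) ∧ dx_i ∧ dx_j = sum_{i<j, k} (∂g_{ij}/∂x_k) dx_k ∧ dx_i ∧ dx_j.
Expand each term, using dx_k ∧ dx_i ∧ dx_j = sgn(permutation) dx_{(a)} ∧ dx_{(b)} ∧ dx_{(c)} with (a < b < c) sorted:

Collecting like 3-forms: d(omega) = 0.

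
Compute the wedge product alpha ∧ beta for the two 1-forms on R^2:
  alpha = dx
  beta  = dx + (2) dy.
alpha ∧ beta = (2) dx ∧ dy

Distribute the wedge, using dx_i ∧ dx_j = -dx_j ∧ dx_i and dx_i ∧ dx_i = 0. For each pair (i, j) with i < j, the coefficient of dx_i ∧ dx_j in alpha ∧ beta is (alpha_i * beta_j - alpha_j * beta_i). Collecting: alpha ∧ beta = (2) dx ∧ dy.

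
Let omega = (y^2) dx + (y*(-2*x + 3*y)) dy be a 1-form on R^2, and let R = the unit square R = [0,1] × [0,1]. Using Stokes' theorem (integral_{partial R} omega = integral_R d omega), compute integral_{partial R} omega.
integral_(partial R) omega = -2

Stokes: integral_partial_R omega = integral_R d omega with d omega = (∂Q/∂x - ∂P/∂y) dx ∧ dy.
  ∂Q/∂x = -2*y
  ∂P/∂y = 2*y
  integrand = ∂Q/∂x - ∂P/∂y = -4*y.
Integrating over R: integral_0^1 integral_0^1 (-4*y) dx dy = -2.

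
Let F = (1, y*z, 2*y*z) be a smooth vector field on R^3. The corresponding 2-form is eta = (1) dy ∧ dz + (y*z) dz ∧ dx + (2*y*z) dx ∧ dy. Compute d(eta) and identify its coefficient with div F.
d(eta) = (2*y + z) dx ∧ dy ∧ dz; div F = 2*y + z

For a 2-form in R^3 of the form above, applying d gives a 3-form with coefficient ∂P/∂x + ∂Q/∂y + ∂R/∂z:
  ∂P/∂x = 0
  ∂Q/∂y = z
  ∂R/∂z = 2*y
Sum = 2*y + z, which is exactly div F.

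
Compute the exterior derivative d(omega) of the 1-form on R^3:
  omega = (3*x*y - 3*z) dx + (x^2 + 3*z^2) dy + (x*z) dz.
d(omega) = (-x) dx ∧ dy + (z + 3) dx ∧ dz + (-6*z) dy ∧ dz

For a 1-form omega = sum_i f_i dx_i, the exterior derivative is
  d(omega) = sum_{i < j} (∂f_j/∂x_i - ∂f_i/∂x_j) dx_i ∧ dx_j.
  coefficient of dx ∧ dy: ∂f_2/∂x - ∂f_1/∂y = ∂(x^2 + 3*z^2)/∂x - ∂(3*x*y - 3*z)/∂y = -x
  coefficient of dx ∧ dz: ∂f_3/∂x - ∂f_1/∂z = ∂(x*z)/∂x - ∂(3*x*y - 3*z)/∂z = z + 3
  coefficient of dy ∧ dz: ∂f_3/∂y - ∂f_2/∂z = ∂(x*z)/∂y - ∂(x^2 + 3*z^2)/∂z = -6*z
Assembling: d(omega) = (-x) dx ∧ dy + (z + 3) dx ∧ dz + (-6*z) dy ∧ dz.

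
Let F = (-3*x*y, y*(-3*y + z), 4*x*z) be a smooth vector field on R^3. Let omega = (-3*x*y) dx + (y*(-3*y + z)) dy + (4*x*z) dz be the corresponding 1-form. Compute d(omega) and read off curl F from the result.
d(omega) = (-y) dy ∧ dz + (-4*z) dz ∧ dx + (3*x) dx ∧ dy; curl F = (-y, -4*z, 3*x)

d omega = sum_{i<j} (∂f_j/∂x_i - ∂f_i/∂x_j) dx_i ∧ dx_j. Under the identification (dy ∧ dz, dz ∧ dx, dx ∧ dy) ↔ (e_x, e_y, e_z), the coefficients are exactly the components of curl F. Compute:
  ∂R/∂y - ∂Q/∂z = (0) - (y) = -y
  ∂P/∂z - ∂R/∂x = (0) - (4*z) = -4*z
  ∂Q/∂x - ∂P/∂y = (0) - (-3*x) = 3*x.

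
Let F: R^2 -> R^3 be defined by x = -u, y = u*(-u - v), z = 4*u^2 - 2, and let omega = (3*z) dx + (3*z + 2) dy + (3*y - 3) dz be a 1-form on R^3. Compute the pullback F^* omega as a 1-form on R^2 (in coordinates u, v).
F^* omega = (-48*u^3 - 36*u^2*v - 12*u^2 - 16*u + 4*v + 6) du + (-12*u^3 + 4*u) dv

Using F^*(f dg) = (f ∘ F) d(g ∘ F), substitute each coordinate x_i by F_i(u, v) in f_i, and replace dx_i by d F_i = (∂F_i/∂u) du + (∂F_i/∂v) dv.
  For the x component: f_1(F) = 12*u^2 - 6; d F_1 = (-1) du + (0) dv
  For the y component: f_2(F) = 12*u^2 - 4; d F_2 = (-2*u - v) du + (-u) dv
  For the z component: f_3(F) = -3*u^2 - 3*u*v - 3; d F_3 = (8*u) du + (0) dv
Combining and collecting du, dv coefficients:
  coeff of du: -48*u^3 - 36*u^2*v - 12*u^2 - 16*u + 4*v + 6
  coeff of dv: -12*u^3 + 4*u
F^* omega = (-48*u^3 - 36*u^2*v - 12*u^2 - 16*u + 4*v + 6) du + (-12*u^3 + 4*u) dv.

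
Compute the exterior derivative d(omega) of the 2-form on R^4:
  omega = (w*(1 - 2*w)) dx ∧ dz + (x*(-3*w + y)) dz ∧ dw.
d(omega) = (-7*w + y + 1) dx ∧ dz ∧ dw + (x) dy ∧ dz ∧ dw

For a 2-form omega = sum_{i<j} g_{ij} dx_i ∧ dx_j, the exterior derivative is
  d(omega) = sum_{i<j} d(g_{ij}) ∧ dx_i ∧ dx_j = sum_{i<j, k} (∂g_{ij}/∂x_k) dx_k ∧ dx_i ∧ dx_j.
Expand each term, using dx_k ∧ dx_i ∧ dx_j = sgn(permutation) dx_{(a)} ∧ dx_{(b)} ∧ dx_{(c)} with (a < b < c) sorted:
  d(w*(1 - 2*w)) includes (∂/∂w)(w*(1 - 2*w)) dw = (1 - 4*w) dw, which multiplied by dx ∧ dz gives (1 - 4*w) dx ∧ dz ∧ dw
  d(x*(-3*w + y)) includes (∂/∂x)(x*(-3*w + y)) dx = (-3*w + y) dx, which multiplied by dz ∧ dw gives (-3*w + y) dx ∧ dz ∧ dw
  d(x*(-3*w + y)) includes (∂/∂y)(x*(-3*w + y)) dy = (x) dy, which multiplied by dz ∧ dw gives (x) dy ∧ dz ∧ dw
Collecting like 3-forms: d(omega) = (-7*w + y + 1) dx ∧ dz ∧ dw + (x) dy ∧ dz ∧ dw.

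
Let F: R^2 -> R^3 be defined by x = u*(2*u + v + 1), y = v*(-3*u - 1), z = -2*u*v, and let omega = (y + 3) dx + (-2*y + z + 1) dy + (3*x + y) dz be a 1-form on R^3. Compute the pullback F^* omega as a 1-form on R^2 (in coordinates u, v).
F^* omega = (-24*u^2*v - 15*u*v^2 - 13*u*v + 12*u - 5*v^2 - v + 3) du + (-12*u^3 - 15*u^2*v - 6*u^2 - 9*u*v - 2*v - 1) dv

Using F^*(f dg) = (f ∘ F) d(g ∘ F), substitute each coordinate x_i by F_i(u, v) in f_i, and replace dx_i by d F_i = (∂F_i/∂u) du + (∂F_i/∂v) dv.
  For the x component: f_1(F) = -3*u*v - v + 3; d F_1 = (4*u + v + 1) du + (u) dv
  For the y component: f_2(F) = 4*u*v + 2*v + 1; d F_2 = (-3*v) du + (-3*u - 1) dv
  For the z component: f_3(F) = 6*u^2 + 3*u - v; d F_3 = (-2*v) du + (-2*u) dv
Combining and collecting du, dv coefficients:
  coeff of du: -24*u^2*v - 15*u*v^2 - 13*u*v + 12*u - 5*v^2 - v + 3
  coeff of dv: -12*u^3 - 15*u^2*v - 6*u^2 - 9*u*v - 2*v - 1
F^* omega = (-24*u^2*v - 15*u*v^2 - 13*u*v + 12*u - 5*v^2 - v + 3) du + (-12*u^3 - 15*u^2*v - 6*u^2 - 9*u*v - 2*v - 1) dv.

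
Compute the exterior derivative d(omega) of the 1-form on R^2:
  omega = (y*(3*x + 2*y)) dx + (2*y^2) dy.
d(omega) = (-3*x - 4*y) dx ∧ dy

For a 1-form omega = sum_i f_i dx_i, the exterior derivative is
  d(omega) = sum_{i < j} (∂f_j/∂x_i - ∂f_i/∂x_j) dx_i ∧ dx_j.
  coefficient of dx ∧ dy: ∂f_2/∂x - ∂f_1/∂y = ∂(2*y^2)/∂x - ∂(y*(3*x + 2*y))/∂y = -3*x - 4*y
Assembling: d(omega) = (-3*x - 4*y) dx ∧ dy.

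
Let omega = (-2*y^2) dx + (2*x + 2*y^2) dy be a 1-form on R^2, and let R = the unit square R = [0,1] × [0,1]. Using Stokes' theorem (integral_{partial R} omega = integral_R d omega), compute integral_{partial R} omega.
integral_(partial R) omega = 4

Stokes: integral_partial_R omega = integral_R d omega with d omega = (∂Q/∂x - ∂P/∂y) dx ∧ dy.
  ∂Q/∂x = 2
  ∂P/∂y = -4*y
  integrand = ∂Q/∂x - ∂P/∂y = 4*y + 2.
Integrating over R: integral_0^1 integral_0^1 (4*y + 2) dx dy = 4.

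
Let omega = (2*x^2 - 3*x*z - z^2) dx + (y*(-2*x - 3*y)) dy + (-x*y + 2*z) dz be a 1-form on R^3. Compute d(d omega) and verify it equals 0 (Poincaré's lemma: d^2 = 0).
d(d omega) = 0

Step 1: d omega = sum_{i<j} (∂f_j/∂x_i - ∂f_i/∂x_j) dx_i ∧ dx_j:
  coeff of dx ∧ dy: -2*y
  coeff of dx ∧ dz: 3*x - y + 2*z
  coeff of dy ∧ dz: -x
Step 2: Apply d again to each 2-form coefficient. The only possible 3-form in R^3 is dx ∧ dy ∧ dz, with coefficient
  ∂(coeff of dy∧dz)/∂x - ∂(coeff of dx∧dz)/∂y + ∂(coeff of dx∧dy)/∂z
  = ∂/∂x (-x) - ∂/∂y (3*x - y + 2*z) + ∂/∂z (-2*y).
Each of these terms simplifies to sums of mixed partials that cancel in pairs. The result is 0 (by equality of mixed partials for smooth functions — Schwarz / Clairaut).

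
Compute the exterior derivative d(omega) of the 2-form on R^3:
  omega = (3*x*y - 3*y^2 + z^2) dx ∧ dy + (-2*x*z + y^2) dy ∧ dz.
d(omega) = 0

For a 2-form omega = sum_{i<j} g_{ij} dx_i ∧ dx_j, the exterior derivative is
  d(omega) = sum_{i<j} d(g_{ij}) ∧ dx_i ∧ dx_j = sum_{i<j, k} (∂g_{ij}/∂x_k) dx_k ∧ dx_i ∧ dx_j.
Expand each term, using dx_k ∧ dx_i ∧ dx_j = sgn(permutation) dx_{(a)} ∧ dx_{(b)} ∧ dx_{(c)} with (a < b < c) sorted:
  d(3*x*y - 3*y^2 + z^2) includes (∂/∂z)(3*x*y - 3*y^2 + z^2) dz = (2*z) dz, which multiplied by dx ∧ dy gives (2*z) dx ∧ dy ∧ dz
  d(-2*x*z + y^2) includes (∂/∂x)(-2*x*z + y^2) dx = (-2*z) dx, which multiplied by dy ∧ dz gives (-2*z) dx ∧ dy ∧ dz
Collecting like 3-forms: d(omega) = 0.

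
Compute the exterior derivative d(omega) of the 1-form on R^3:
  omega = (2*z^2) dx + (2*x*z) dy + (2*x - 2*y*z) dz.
d(omega) = (2*z) dx ∧ dy + (2 - 4*z) dx ∧ dz + (-2*x - 2*z) dy ∧ dz

For a 1-form omega = sum_i f_i dx_i, the exterior derivative is
  d(omega) = sum_{i < j} (∂f_j/∂x_i - ∂f_i/∂x_j) dx_i ∧ dx_j.
  coefficient of dx ∧ dy: ∂f_2/∂x - ∂f_1/∂y = ∂(2*x*z)/∂x - ∂(2*z^2)/∂y = 2*z
  coefficient of dx ∧ dz: ∂f_3/∂x - ∂f_1/∂z = ∂(2*x - 2*y*z)/∂x - ∂(2*z^2)/∂z = 2 - 4*z
  coefficient of dy ∧ dz: ∂f_3/∂y - ∂f_2/∂z = ∂(2*x - 2*y*z)/∂y - ∂(2*x*z)/∂z = -2*x - 2*z
Assembling: d(omega) = (2*z) dx ∧ dy + (2 - 4*z) dx ∧ dz + (-2*x - 2*z) dy ∧ dz.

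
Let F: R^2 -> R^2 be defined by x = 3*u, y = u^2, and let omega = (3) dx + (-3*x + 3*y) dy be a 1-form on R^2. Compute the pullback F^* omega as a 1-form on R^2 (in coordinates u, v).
F^* omega = (6*u^3 - 18*u^2 + 9) du

Using F^*(f dg) = (f ∘ F) d(g ∘ F), substitute each coordinate x_i by F_i(u, v) in f_i, and replace dx_i by d F_i = (∂F_i/∂u) du + (∂F_i/∂v) dv.
  For the x component: f_1(F) = 3; d F_1 = (3) du + (0) dv
  For the y component: f_2(F) = 3*u*(u - 3); d F_2 = (2*u) du + (0) dv
Combining and collecting du, dv coefficients:
  coeff of du: 6*u^3 - 18*u^2 + 9
  coeff of dv: 0
F^* omega = (6*u^3 - 18*u^2 + 9) du.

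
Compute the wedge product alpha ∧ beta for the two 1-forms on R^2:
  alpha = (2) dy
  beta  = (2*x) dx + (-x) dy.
alpha ∧ beta = (-4*x) dx ∧ dy

Distribute the wedge, using dx_i ∧ dx_j = -dx_j ∧ dx_i and dx_i ∧ dx_i = 0. For each pair (i, j) with i < j, the coefficient of dx_i ∧ dx_j in alpha ∧ beta is (alpha_i * beta_j - alpha_j * beta_i). Collecting: alpha ∧ beta = (-4*x) dx ∧ dy.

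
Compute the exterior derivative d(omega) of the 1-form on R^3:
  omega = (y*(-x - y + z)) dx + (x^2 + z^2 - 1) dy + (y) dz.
d(omega) = (3*x + 2*y - z) dx ∧ dy + (-y) dx ∧ dz + (1 - 2*z) dy ∧ dz

For a 1-form omega = sum_i f_i dx_i, the exterior derivative is
  d(omega) = sum_{i < j} (∂f_j/∂x_i - ∂f_i/∂x_j) dx_i ∧ dx_j.
  coefficient of dx ∧ dy: ∂f_2/∂x - ∂f_1/∂y = ∂(x^2 + z^2 - 1)/∂x - ∂(y*(-x - y + z))/∂y = 3*x + 2*y - z
  coefficient of dx ∧ dz: ∂f_3/∂x - ∂f_1/∂z = ∂(y)/∂x - ∂(y*(-x - y + z))/∂z = -y
  coefficient of dy ∧ dz: ∂f_3/∂y - ∂f_2/∂z = ∂(y)/∂y - ∂(x^2 + z^2 - 1)/∂z = 1 - 2*z
Assembling: d(omega) = (3*x + 2*y - z) dx ∧ dy + (-y) dx ∧ dz + (1 - 2*z) dy ∧ dz.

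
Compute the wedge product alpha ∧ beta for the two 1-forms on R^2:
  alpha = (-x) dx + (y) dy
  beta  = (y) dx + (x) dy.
alpha ∧ beta = (-x^2 - y^2) dx ∧ dy

Distribute the wedge, using dx_i ∧ dx_j = -dx_j ∧ dx_i and dx_i ∧ dx_i = 0. For each pair (i, j) with i < j, the coefficient of dx_i ∧ dx_j in alpha ∧ beta is (alpha_i * beta_j - alpha_j * beta_i). Collecting: alpha ∧ beta = (-x^2 - y^2) dx ∧ dy.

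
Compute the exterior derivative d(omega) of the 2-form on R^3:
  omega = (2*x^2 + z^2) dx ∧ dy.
d(omega) = (2*z) dx ∧ dy ∧ dz

For a 2-form omega = sum_{i<j} g_{ij} dx_i ∧ dx_j, the exterior derivative is
  d(omega) = sum_{i<j} d(g_{ij}) ∧ dx_i ∧ dx_j = sum_{i<j, k} (∂g_{ij}/∂x_k) dx_k ∧ dx_i ∧ dx_j.
Expand each term, using dx_k ∧ dx_i ∧ dx_j = sgn(permutation) dx_{(a)} ∧ dx_{(b)} ∧ dx_{(c)} with (a < b < c) sorted:
  d(2*x^2 + z^2) includes (∂/∂z)(2*x^2 + z^2) dz = (2*z) dz, which multiplied by dx ∧ dy gives (2*z) dx ∧ dy ∧ dz
Collecting like 3-forms: d(omega) = (2*z) dx ∧ dy ∧ dz.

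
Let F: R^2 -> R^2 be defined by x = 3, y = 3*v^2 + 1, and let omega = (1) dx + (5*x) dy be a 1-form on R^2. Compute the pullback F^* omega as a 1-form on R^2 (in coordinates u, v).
F^* omega = (90*v) dv

Using F^*(f dg) = (f ∘ F) d(g ∘ F), substitute each coordinate x_i by F_i(u, v) in f_i, and replace dx_i by d F_i = (∂F_i/∂u) du + (∂F_i/∂v) dv.
  For the x component: f_1(F) = 1; d F_1 = (0) du + (0) dv
  For the y component: f_2(F) = 15; d F_2 = (0) du + (6*v) dv
Combining and collecting du, dv coefficients:
  coeff of du: 0
  coeff of dv: 90*v
F^* omega = (90*v) dv.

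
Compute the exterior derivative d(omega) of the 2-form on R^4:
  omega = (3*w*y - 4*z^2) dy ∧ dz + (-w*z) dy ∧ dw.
d(omega) = (w + 3*y) dy ∧ dz ∧ dw

For a 2-form omega = sum_{i<j} g_{ij} dx_i ∧ dx_j, the exterior derivative is
  d(omega) = sum_{i<j} d(g_{ij}) ∧ dx_i ∧ dx_j = sum_{i<j, k} (∂g_{ij}/∂x_k) dx_k ∧ dx_i ∧ dx_j.
Expand each term, using dx_k ∧ dx_i ∧ dx_j = sgn(permutation) dx_{(a)} ∧ dx_{(b)} ∧ dx_{(c)} with (a < b < c) sorted:
  d(3*w*y - 4*z^2) includes (∂/∂w)(3*w*y - 4*z^2) dw = (3*y) dw, which multiplied by dy ∧ dz gives (3*y) dy ∧ dz ∧ dw
  d(-w*z) includes (∂/∂z)(-w*z) dz = (-w) dz, which multiplied by dy ∧ dw gives (w) dy ∧ dz ∧ dw
Collecting like 3-forms: d(omega) = (w + 3*y) dy ∧ dz ∧ dw.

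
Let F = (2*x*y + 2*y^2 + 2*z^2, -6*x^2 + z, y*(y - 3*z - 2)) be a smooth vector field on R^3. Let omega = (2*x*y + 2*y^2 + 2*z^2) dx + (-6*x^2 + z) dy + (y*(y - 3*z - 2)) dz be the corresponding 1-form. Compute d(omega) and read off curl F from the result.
d(omega) = (2*y - 3*z - 3) dy ∧ dz + (4*z) dz ∧ dx + (-14*x - 4*y) dx ∧ dy; curl F = (2*y - 3*z - 3, 4*z, -14*x - 4*y)

d omega = sum_{i<j} (∂f_j/∂x_i - ∂f_i/∂x_j) dx_i ∧ dx_j. Under the identification (dy ∧ dz, dz ∧ dx, dx ∧ dy) ↔ (e_x, e_y, e_z), the coefficients are exactly the components of curl F. Compute:
  ∂R/∂y - ∂Q/∂z = (2*y - 3*z - 2) - (1) = 2*y - 3*z - 3
  ∂P/∂z - ∂R/∂x = (4*z) - (0) = 4*z
  ∂Q/∂x - ∂P/∂y = (-12*x) - (2*x + 4*y) = -14*x - 4*y.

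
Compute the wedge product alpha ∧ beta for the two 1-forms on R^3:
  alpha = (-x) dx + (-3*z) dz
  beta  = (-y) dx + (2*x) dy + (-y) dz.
alpha ∧ beta = (-2*x^2) dx ∧ dy + (y*(x - 3*z)) dx ∧ dz + (6*x*z) dy ∧ dz

Distribute the wedge, using dx_i ∧ dx_j = -dx_j ∧ dx_i and dx_i ∧ dx_i = 0. For each pair (i, j) with i < j, the coefficient of dx_i ∧ dx_j in alpha ∧ beta is (alpha_i * beta_j - alpha_j * beta_i). Collecting: alpha ∧ beta = (-2*x^2) dx ∧ dy + (y*(x - 3*z)) dx ∧ dz + (6*x*z) dy ∧ dz.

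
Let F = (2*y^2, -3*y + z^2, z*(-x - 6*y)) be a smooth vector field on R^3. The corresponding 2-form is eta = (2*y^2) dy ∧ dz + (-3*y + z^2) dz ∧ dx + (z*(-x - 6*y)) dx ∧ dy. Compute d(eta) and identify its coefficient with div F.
d(eta) = (-x - 6*y - 3) dx ∧ dy ∧ dz; div F = -x - 6*y - 3

For a 2-form in R^3 of the form above, applying d gives a 3-form with coefficient ∂P/∂x + ∂Q/∂y + ∂R/∂z:
  ∂P/∂x = 0
  ∂Q/∂y = -3
  ∂R/∂z = -x - 6*y
Sum = -x - 6*y - 3, which is exactly div F.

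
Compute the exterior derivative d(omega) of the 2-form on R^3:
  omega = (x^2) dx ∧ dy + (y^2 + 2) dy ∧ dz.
d(omega) = 0

For a 2-form omega = sum_{i<j} g_{ij} dx_i ∧ dx_j, the exterior derivative is
  d(omega) = sum_{i<j} d(g_{ij}) ∧ dx_i ∧ dx_j = sum_{i<j, k} (∂g_{ij}/∂x_k) dx_k ∧ dx_i ∧ dx_j.
Expand each term, using dx_k ∧ dx_i ∧ dx_j = sgn(permutation) dx_{(a)} ∧ dx_{(b)} ∧ dx_{(c)} with (a < b < c) sorted:

Collecting like 3-forms: d(omega) = 0.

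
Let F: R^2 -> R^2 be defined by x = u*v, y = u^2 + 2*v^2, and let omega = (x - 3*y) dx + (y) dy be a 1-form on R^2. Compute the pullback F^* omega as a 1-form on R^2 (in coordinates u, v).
F^* omega = (2*u^3 - 3*u^2*v + 5*u*v^2 - 6*v^3) du + (-3*u^3 + 5*u^2*v - 6*u*v^2 + 8*v^3) dv

Using F^*(f dg) = (f ∘ F) d(g ∘ F), substitute each coordinate x_i by F_i(u, v) in f_i, and replace dx_i by d F_i = (∂F_i/∂u) du + (∂F_i/∂v) dv.
  For the x component: f_1(F) = -3*u^2 + u*v - 6*v^2; d F_1 = (v) du + (u) dv
  For the y component: f_2(F) = u^2 + 2*v^2; d F_2 = (2*u) du + (4*v) dv
Combining and collecting du, dv coefficients:
  coeff of du: 2*u^3 - 3*u^2*v + 5*u*v^2 - 6*v^3
  coeff of dv: -3*u^3 + 5*u^2*v - 6*u*v^2 + 8*v^3
F^* omega = (2*u^3 - 3*u^2*v + 5*u*v^2 - 6*v^3) du + (-3*u^3 + 5*u^2*v - 6*u*v^2 + 8*v^3) dv.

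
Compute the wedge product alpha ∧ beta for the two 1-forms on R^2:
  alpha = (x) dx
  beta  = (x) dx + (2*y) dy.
alpha ∧ beta = (2*x*y) dx ∧ dy

Distribute the wedge, using dx_i ∧ dx_j = -dx_j ∧ dx_i and dx_i ∧ dx_i = 0. For each pair (i, j) with i < j, the coefficient of dx_i ∧ dx_j in alpha ∧ beta is (alpha_i * beta_j - alpha_j * beta_i). Collecting: alpha ∧ beta = (2*x*y) dx ∧ dy.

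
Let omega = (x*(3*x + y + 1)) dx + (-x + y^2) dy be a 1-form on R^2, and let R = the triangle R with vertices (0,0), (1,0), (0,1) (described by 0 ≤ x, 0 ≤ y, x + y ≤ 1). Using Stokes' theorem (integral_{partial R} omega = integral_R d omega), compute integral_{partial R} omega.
integral_(partial R) omega = -2/3

Stokes: integral_partial_R omega = integral_R d omega with d omega = (∂Q/∂x - ∂P/∂y) dx ∧ dy.
  ∂Q/∂x = -1
  ∂P/∂y = x
  integrand = ∂Q/∂x - ∂P/∂y = -x - 1.
Integrating over R: integral_0^1 integral_0^{1-x} (-x - 1) dy dx = -2/3.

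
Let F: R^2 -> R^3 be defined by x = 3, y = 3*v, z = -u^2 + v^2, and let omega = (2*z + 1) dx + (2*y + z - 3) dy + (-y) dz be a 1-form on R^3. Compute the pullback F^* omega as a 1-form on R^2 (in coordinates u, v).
F^* omega = (6*u*v) du + (-3*u^2 - 3*v^2 + 18*v - 9) dv

Using F^*(f dg) = (f ∘ F) d(g ∘ F), substitute each coordinate x_i by F_i(u, v) in f_i, and replace dx_i by d F_i = (∂F_i/∂u) du + (∂F_i/∂v) dv.
  For the x component: f_1(F) = -2*u^2 + 2*v^2 + 1; d F_1 = (0) du + (0) dv
  For the y component: f_2(F) = -u^2 + v^2 + 6*v - 3; d F_2 = (0) du + (3) dv
  For the z component: f_3(F) = -3*v; d F_3 = (-2*u) du + (2*v) dv
Combining and collecting du, dv coefficients:
  coeff of du: 6*u*v
  coeff of dv: -3*u^2 - 3*v^2 + 18*v - 9
F^* omega = (6*u*v) du + (-3*u^2 - 3*v^2 + 18*v - 9) dv.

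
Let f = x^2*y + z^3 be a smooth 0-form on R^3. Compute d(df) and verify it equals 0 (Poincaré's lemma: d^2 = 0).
d(df) = 0

Step 1: df = sum_i (∂f/∂x_i) dx_i = (2*x*y) dx + (x^2) dy + (3*z^2) dz.
Step 2: Apply d again. Using the 1-form formula, the coefficient of dx ∧ dy in d(df) is ∂^2 f/∂x ∂y - ∂^2 f/∂y ∂x = (2*x) - (2*x) = 0 (equality of mixed partials for smooth f).
Similarly for dx ∧ dz and dy ∧ dz — all coefficients vanish. So d(df) = 0.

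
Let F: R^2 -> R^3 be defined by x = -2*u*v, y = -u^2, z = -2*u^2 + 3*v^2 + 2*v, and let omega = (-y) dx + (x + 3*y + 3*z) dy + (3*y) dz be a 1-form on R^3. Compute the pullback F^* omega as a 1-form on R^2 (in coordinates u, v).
F^* omega = (2*u*(15*u^2 + u*v - 9*v^2 - 6*v)) du + (2*u^2*(-u - 9*v - 3)) dv

Using F^*(f dg) = (f ∘ F) d(g ∘ F), substitute each coordinate x_i by F_i(u, v) in f_i, and replace dx_i by d F_i = (∂F_i/∂u) du + (∂F_i/∂v) dv.
  For the x component: f_1(F) = u^2; d F_1 = (-2*v) du + (-2*u) dv
  For the y component: f_2(F) = -9*u^2 - 2*u*v + 9*v^2 + 6*v; d F_2 = (-2*u) du + (0) dv
  For the z component: f_3(F) = -3*u^2; d F_3 = (-4*u) du + (6*v + 2) dv
Combining and collecting du, dv coefficients:
  coeff of du: 2*u*(15*u^2 + u*v - 9*v^2 - 6*v)
  coeff of dv: 2*u^2*(-u - 9*v - 3)
F^* omega = (2*u*(15*u^2 + u*v - 9*v^2 - 6*v)) du + (2*u^2*(-u - 9*v - 3)) dv.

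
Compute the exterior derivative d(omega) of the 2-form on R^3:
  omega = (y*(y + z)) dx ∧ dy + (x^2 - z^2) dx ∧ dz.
d(omega) = (y) dx ∧ dy ∧ dz

For a 2-form omega = sum_{i<j} g_{ij} dx_i ∧ dx_j, the exterior derivative is
  d(omega) = sum_{i<j} d(g_{ij}) ∧ dx_i ∧ dx_j = sum_{i<j, k} (∂g_{ij}/∂x_k) dx_k ∧ dx_i ∧ dx_j.
Expand each term, using dx_k ∧ dx_i ∧ dx_j = sgn(permutation) dx_{(a)} ∧ dx_{(b)} ∧ dx_{(c)} with (a < b < c) sorted:
  d(y*(y + z)) includes (∂/∂z)(y*(y + z)) dz = (y) dz, which multiplied by dx ∧ dy gives (y) dx ∧ dy ∧ dz
Collecting like 3-forms: d(omega) = (y) dx ∧ dy ∧ dz.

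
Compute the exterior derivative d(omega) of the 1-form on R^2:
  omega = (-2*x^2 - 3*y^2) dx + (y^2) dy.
d(omega) = (6*y) dx ∧ dy

For a 1-form omega = sum_i f_i dx_i, the exterior derivative is
  d(omega) = sum_{i < j} (∂f_j/∂x_i - ∂f_i/∂x_j) dx_i ∧ dx_j.
  coefficient of dx ∧ dy: ∂f_2/∂x - ∂f_1/∂y = ∂(y^2)/∂x - ∂(-2*x^2 - 3*y^2)/∂y = 6*y
Assembling: d(omega) = (6*y) dx ∧ dy.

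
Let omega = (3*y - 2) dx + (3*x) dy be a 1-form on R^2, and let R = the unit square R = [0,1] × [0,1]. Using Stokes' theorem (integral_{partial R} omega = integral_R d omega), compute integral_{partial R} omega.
integral_(partial R) omega = 0

Stokes: integral_partial_R omega = integral_R d omega with d omega = (∂Q/∂x - ∂P/∂y) dx ∧ dy.
  ∂Q/∂x = 3
  ∂P/∂y = 3
  integrand = ∂Q/∂x - ∂P/∂y = 0.
Integrating over R: integral_0^1 integral_0^1 (0) dx dy = 0.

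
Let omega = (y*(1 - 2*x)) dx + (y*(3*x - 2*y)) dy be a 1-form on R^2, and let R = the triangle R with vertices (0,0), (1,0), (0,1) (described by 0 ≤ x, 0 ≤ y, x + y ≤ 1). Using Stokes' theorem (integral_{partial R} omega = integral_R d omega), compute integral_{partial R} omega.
integral_(partial R) omega = 1/3

Stokes: integral_partial_R omega = integral_R d omega with d omega = (∂Q/∂x - ∂P/∂y) dx ∧ dy.
  ∂Q/∂x = 3*y
  ∂P/∂y = 1 - 2*x
  integrand = ∂Q/∂x - ∂P/∂y = 2*x + 3*y - 1.
Integrating over R: integral_0^1 integral_0^{1-x} (2*x + 3*y - 1) dy dx = 1/3.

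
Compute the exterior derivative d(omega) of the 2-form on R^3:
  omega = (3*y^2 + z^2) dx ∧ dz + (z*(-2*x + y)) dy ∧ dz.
d(omega) = (-6*y - 2*z) dx ∧ dy ∧ dz

For a 2-form omega = sum_{i<j} g_{ij} dx_i ∧ dx_j, the exterior derivative is
  d(omega) = sum_{i<j} d(g_{ij}) ∧ dx_i ∧ dx_j = sum_{i<j, k} (∂g_{ij}/∂x_k) dx_k ∧ dx_i ∧ dx_j.
Expand each term, using dx_k ∧ dx_i ∧ dx_j = sgn(permutation) dx_{(a)} ∧ dx_{(b)} ∧ dx_{(c)} with (a < b < c) sorted:
  d(3*y^2 + z^2) includes (∂/∂y)(3*y^2 + z^2) dy = (6*y) dy, which multiplied by dx ∧ dz gives (-6*y) dx ∧ dy ∧ dz
  d(z*(-2*x + y)) includes (∂/∂x)(z*(-2*x + y)) dx = (-2*z) dx, which multiplied by dy ∧ dz gives (-2*z) dx ∧ dy ∧ dz
Collecting like 3-forms: d(omega) = (-6*y - 2*z) dx ∧ dy ∧ dz.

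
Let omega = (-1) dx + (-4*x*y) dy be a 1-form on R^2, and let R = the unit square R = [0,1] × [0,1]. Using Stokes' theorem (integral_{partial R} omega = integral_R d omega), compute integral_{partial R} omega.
integral_(partial R) omega = -2

Stokes: integral_partial_R omega = integral_R d omega with d omega = (∂Q/∂x - ∂P/∂y) dx ∧ dy.
  ∂Q/∂x = -4*y
  ∂P/∂y = 0
  integrand = ∂Q/∂x - ∂P/∂y = -4*y.
Integrating over R: integral_0^1 integral_0^1 (-4*y) dx dy = -2.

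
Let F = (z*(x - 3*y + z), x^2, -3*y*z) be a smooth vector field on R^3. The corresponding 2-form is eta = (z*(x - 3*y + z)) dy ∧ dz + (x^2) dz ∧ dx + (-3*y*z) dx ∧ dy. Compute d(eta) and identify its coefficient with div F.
d(eta) = (-3*y + z) dx ∧ dy ∧ dz; div F = -3*y + z

For a 2-form in R^3 of the form above, applying d gives a 3-form with coefficient ∂P/∂x + ∂Q/∂y + ∂R/∂z:
  ∂P/∂x = z
  ∂Q/∂y = 0
  ∂R/∂z = -3*y
Sum = -3*y + z, which is exactly div F.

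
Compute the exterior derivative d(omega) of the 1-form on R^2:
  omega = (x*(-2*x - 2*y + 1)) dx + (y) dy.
d(omega) = (2*x) dx ∧ dy

For a 1-form omega = sum_i f_i dx_i, the exterior derivative is
  d(omega) = sum_{i < j} (∂f_j/∂x_i - ∂f_i/∂x_j) dx_i ∧ dx_j.
  coefficient of dx ∧ dy: ∂f_2/∂x - ∂f_1/∂y = ∂(y)/∂x - ∂(x*(-2*x - 2*y + 1))/∂y = 2*x
Assembling: d(omega) = (2*x) dx ∧ dy.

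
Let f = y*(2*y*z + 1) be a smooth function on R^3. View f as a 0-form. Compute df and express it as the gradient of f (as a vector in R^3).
df = (0) dx + (4*y*z + 1) dy + (2*y^2) dz; grad f = (0, 4*y*z + 1, 2*y^2)

For a 0-form f, d f = (∂f/∂x) dx + (∂f/∂y) dy + (∂f/∂z) dz. The components of the vector representation are exactly the entries of grad f in Cartesian coordinates:
  ∂f/∂x = 0
  ∂f/∂y = 4*y*z + 1
  ∂f/∂z = 2*y^2.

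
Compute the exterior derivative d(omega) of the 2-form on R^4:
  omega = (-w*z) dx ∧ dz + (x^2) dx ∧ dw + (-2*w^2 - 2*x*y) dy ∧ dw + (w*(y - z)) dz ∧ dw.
d(omega) = (-z) dx ∧ dz ∧ dw + (-2*y) dx ∧ dy ∧ dw + (w) dy ∧ dz ∧ dw

For a 2-form omega = sum_{i<j} g_{ij} dx_i ∧ dx_j, the exterior derivative is
  d(omega) = sum_{i<j} d(g_{ij}) ∧ dx_i ∧ dx_j = sum_{i<j, k} (∂g_{ij}/∂x_k) dx_k ∧ dx_i ∧ dx_j.
Expand each term, using dx_k ∧ dx_i ∧ dx_j = sgn(permutation) dx_{(a)} ∧ dx_{(b)} ∧ dx_{(c)} with (a < b < c) sorted:
  d(-w*z) includes (∂/∂w)(-w*z) dw = (-z) dw, which multiplied by dx ∧ dz gives (-z) dx ∧ dz ∧ dw
  d(-2*w^2 - 2*x*y) includes (∂/∂x)(-2*w^2 - 2*x*y) dx = (-2*y) dx, which multiplied by dy ∧ dw gives (-2*y) dx ∧ dy ∧ dw
  d(w*(y - z)) includes (∂/∂y)(w*(y - z)) dy = (w) dy, which multiplied by dz ∧ dw gives (w) dy ∧ dz ∧ dw
Collecting like 3-forms: d(omega) = (-z) dx ∧ dz ∧ dw + (-2*y) dx ∧ dy ∧ dw + (w) dy ∧ dz ∧ dw.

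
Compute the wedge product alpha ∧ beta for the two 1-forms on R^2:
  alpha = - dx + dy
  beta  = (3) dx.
alpha ∧ beta = (-3) dx ∧ dy

Distribute the wedge, using dx_i ∧ dx_j = -dx_j ∧ dx_i and dx_i ∧ dx_i = 0. For each pair (i, j) with i < j, the coefficient of dx_i ∧ dx_j in alpha ∧ beta is (alpha_i * beta_j - alpha_j * beta_i). Collecting: alpha ∧ beta = (-3) dx ∧ dy.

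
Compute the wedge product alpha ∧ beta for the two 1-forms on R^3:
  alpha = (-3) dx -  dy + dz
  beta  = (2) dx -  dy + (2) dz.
alpha ∧ beta = (5) dx ∧ dy + (-8) dx ∧ dz + (-1) dy ∧ dz

Distribute the wedge, using dx_i ∧ dx_j = -dx_j ∧ dx_i and dx_i ∧ dx_i = 0. For each pair (i, j) with i < j, the coefficient of dx_i ∧ dx_j in alpha ∧ beta is (alpha_i * beta_j - alpha_j * beta_i). Collecting: alpha ∧ beta = (5) dx ∧ dy + (-8) dx ∧ dz + (-1) dy ∧ dz.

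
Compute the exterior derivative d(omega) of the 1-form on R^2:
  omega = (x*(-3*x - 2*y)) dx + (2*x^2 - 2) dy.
d(omega) = (6*x) dx ∧ dy

For a 1-form omega = sum_i f_i dx_i, the exterior derivative is
  d(omega) = sum_{i < j} (∂f_j/∂x_i - ∂f_i/∂x_j) dx_i ∧ dx_j.
  coefficient of dx ∧ dy: ∂f_2/∂x - ∂f_1/∂y = ∂(2*x^2 - 2)/∂x - ∂(x*(-3*x - 2*y))/∂y = 6*x
Assembling: d(omega) = (6*x) dx ∧ dy.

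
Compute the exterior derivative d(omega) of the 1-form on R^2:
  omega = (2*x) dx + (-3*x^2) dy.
d(omega) = (-6*x) dx ∧ dy

For a 1-form omega = sum_i f_i dx_i, the exterior derivative is
  d(omega) = sum_{i < j} (∂f_j/∂x_i - ∂f_i/∂x_j) dx_i ∧ dx_j.
  coefficient of dx ∧ dy: ∂f_2/∂x - ∂f_1/∂y = ∂(-3*x^2)/∂x - ∂(2*x)/∂y = -6*x
Assembling: d(omega) = (-6*x) dx ∧ dy.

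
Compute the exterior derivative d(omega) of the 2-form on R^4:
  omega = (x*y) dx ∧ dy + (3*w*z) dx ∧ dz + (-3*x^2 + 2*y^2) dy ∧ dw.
d(omega) = (3*z) dx ∧ dz ∧ dw + (-6*x) dx ∧ dy ∧ dw

For a 2-form omega = sum_{i<j} g_{ij} dx_i ∧ dx_j, the exterior derivative is
  d(omega) = sum_{i<j} d(g_{ij}) ∧ dx_i ∧ dx_j = sum_{i<j, k} (∂g_{ij}/∂x_k) dx_k ∧ dx_i ∧ dx_j.
Expand each term, using dx_k ∧ dx_i ∧ dx_j = sgn(permutation) dx_{(a)} ∧ dx_{(b)} ∧ dx_{(c)} with (a < b < c) sorted:
  d(3*w*z) includes (∂/∂w)(3*w*z) dw = (3*z) dw, which multiplied by dx ∧ dz gives (3*z) dx ∧ dz ∧ dw
  d(-3*x^2 + 2*y^2) includes (∂/∂x)(-3*x^2 + 2*y^2) dx = (-6*x) dx, which multiplied by dy ∧ dw gives (-6*x) dx ∧ dy ∧ dw
Collecting like 3-forms: d(omega) = (3*z) dx ∧ dz ∧ dw + (-6*x) dx ∧ dy ∧ dw.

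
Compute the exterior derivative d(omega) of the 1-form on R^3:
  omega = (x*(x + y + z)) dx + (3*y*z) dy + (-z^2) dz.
d(omega) = (-x) dx ∧ dy + (-x) dx ∧ dz + (-3*y) dy ∧ dz

For a 1-form omega = sum_i f_i dx_i, the exterior derivative is
  d(omega) = sum_{i < j} (∂f_j/∂x_i - ∂f_i/∂x_j) dx_i ∧ dx_j.
  coefficient of dx ∧ dy: ∂f_2/∂x - ∂f_1/∂y = ∂(3*y*z)/∂x - ∂(x*(x + y + z))/∂y = -x
  coefficient of dx ∧ dz: ∂f_3/∂x - ∂f_1/∂z = ∂(-z^2)/∂x - ∂(x*(x + y + z))/∂z = -x
  coefficient of dy ∧ dz: ∂f_3/∂y - ∂f_2/∂z = ∂(-z^2)/∂y - ∂(3*y*z)/∂z = -3*y
Assembling: d(omega) = (-x) dx ∧ dy + (-x) dx ∧ dz + (-3*y) dy ∧ dz.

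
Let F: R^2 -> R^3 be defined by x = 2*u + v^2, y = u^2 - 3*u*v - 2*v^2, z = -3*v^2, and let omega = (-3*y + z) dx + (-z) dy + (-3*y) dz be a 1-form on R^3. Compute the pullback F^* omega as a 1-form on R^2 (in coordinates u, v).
F^* omega = (-6*u^2 + 6*u*v^2 + 18*u*v - 9*v^3 + 6*v^2) du + (3*v*(4*u^2 - 15*u*v - 14*v^2)) dv

Using F^*(f dg) = (f ∘ F) d(g ∘ F), substitute each coordinate x_i by F_i(u, v) in f_i, and replace dx_i by d F_i = (∂F_i/∂u) du + (∂F_i/∂v) dv.
  For the x component: f_1(F) = -3*u^2 + 9*u*v + 3*v^2; d F_1 = (2) du + (2*v) dv
  For the y component: f_2(F) = 3*v^2; d F_2 = (2*u - 3*v) du + (-3*u - 4*v) dv
  For the z component: f_3(F) = -3*u^2 + 9*u*v + 6*v^2; d F_3 = (0) du + (-6*v) dv
Combining and collecting du, dv coefficients:
  coeff of du: -6*u^2 + 6*u*v^2 + 18*u*v - 9*v^3 + 6*v^2
  coeff of dv: 3*v*(4*u^2 - 15*u*v - 14*v^2)
F^* omega = (-6*u^2 + 6*u*v^2 + 18*u*v - 9*v^3 + 6*v^2) du + (3*v*(4*u^2 - 15*u*v - 14*v^2)) dv.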